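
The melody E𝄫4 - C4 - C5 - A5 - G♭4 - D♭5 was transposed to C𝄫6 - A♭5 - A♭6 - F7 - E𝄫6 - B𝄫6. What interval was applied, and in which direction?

up a minor thirteenth

From Ebb4 to Cbb6 is 13 letter names — a thirteenth of some quality.
Ebb4 to Cbb6 is 20 semitones, which makes it a minor thirteenth; the second version is higher, so the direction is up.
Checking another pair — Db5 → Bbb6 — gives the same interval.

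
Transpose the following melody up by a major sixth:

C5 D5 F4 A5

C5 gives A5
D5 gives B5
F4 gives D5
A5 gives F#6

A5 B5 D5 F#6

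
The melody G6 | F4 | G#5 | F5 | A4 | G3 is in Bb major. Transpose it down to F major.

D6 C4 D#5 C5 E4 D3

Bb major to F major down is a perfect fourth, so every note moves down by that interval.
G6 → D6
F4 → C4
G#5 → D#5
F5 → C5
A4 → E4
G3 → D3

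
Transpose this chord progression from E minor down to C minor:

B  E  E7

G C C7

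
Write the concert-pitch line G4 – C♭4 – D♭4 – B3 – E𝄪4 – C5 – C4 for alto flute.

Written C4 sounds as G3 on the alto flute, so concert pitches are written a perfect fourth up.
G4 becomes C5
Cb4 becomes Fb4
Db4 becomes Gb4
B3 becomes E4
E##4 becomes A##4
C5 becomes F5
C4 becomes F4

C5 Fb4 Gb4 E4 A##4 F5 F4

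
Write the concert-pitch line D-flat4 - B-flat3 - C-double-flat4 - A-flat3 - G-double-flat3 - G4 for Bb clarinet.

Written C4 sounds as Bb3 on the Bb clarinet, so concert pitches are written a major second up.
Db4 -> Eb4
Bb3 -> C4
Cbb4 -> Dbb4
Ab3 -> Bb3
Gbb3 -> Abb3
G4 -> A4

Eb4 C4 Dbb4 Bb3 Abb3 A4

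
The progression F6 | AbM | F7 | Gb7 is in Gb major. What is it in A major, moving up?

G#6 BM G#7 A7

Gb major up to A major is an augmented second; each chord root moves by that interval while the quality stays the same.
F6: root F up an augmented second → G#, giving G#6.
AbM: root Ab up an augmented second → B, giving BM.
F7: root F up an augmented second → G#, giving G#7.
Gb7: root Gb up an augmented second → A, giving A7.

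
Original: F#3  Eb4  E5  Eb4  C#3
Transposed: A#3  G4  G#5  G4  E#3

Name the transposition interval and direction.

up a major third

Take the first pair: F#3 → A#3. F to A spans 3 letter names, so the interval is some kind of third.
F#3 to A#3 is 4 semitones, which makes it a major third; the second version is higher, so the direction is up.
Checking another pair — C#3 → E#3 — gives the same interval.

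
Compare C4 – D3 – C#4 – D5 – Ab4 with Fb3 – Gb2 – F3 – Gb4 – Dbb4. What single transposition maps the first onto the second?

From C4 to Fb3 is 5 letter names — a fifth of some quality.
Fb3 to C4 is 8 semitones, which makes it an augmented fifth; the second version is lower, so the direction is down.
Checking another pair — Ab4 → Dbb4 — gives the same interval.

down an augmented fifth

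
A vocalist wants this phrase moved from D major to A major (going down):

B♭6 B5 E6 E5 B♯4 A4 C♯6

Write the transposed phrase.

D major to A major down is a perfect fourth, so every note moves down by that interval.
Bb6 → F6
B5 → F#5
E6 → B5
E5 → B4
B#4 → F##4
A4 → E4
C#6 → G#5

F6 F#5 B5 B4 F##4 E4 G#5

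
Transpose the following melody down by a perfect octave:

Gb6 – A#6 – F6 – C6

Gb5 A#5 F5 C5

Gb6 -> Gb5
A#6 -> A#5
F6 -> F5
C6 -> C5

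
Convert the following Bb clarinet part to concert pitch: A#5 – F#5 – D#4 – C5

G#5 E5 C#4 Bb4

The Bb clarinet sounds a major second below written, so transpose each written note down a major second.
A#5 gives G#5
F#5 gives E5
D#4 gives C#4
C5 gives Bb4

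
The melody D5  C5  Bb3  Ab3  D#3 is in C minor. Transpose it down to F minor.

From C down to F is a perfect fifth; apply that to each pitch.
D5 → G4
C5 → F4
Bb3 → Eb3
Ab3 → Db3
D#3 → G#2

G4 F4 Eb3 Db3 G#2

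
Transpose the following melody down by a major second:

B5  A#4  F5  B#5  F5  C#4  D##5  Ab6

B5 down a major second is A5.
A#4: a second down reaches G, and 2 semitones makes it G#4.
F5: a second down reaches E, and 2 semitones makes it Eb5.
B#5 down a major second is A#5.
F5 down a major second is Eb5.
C#4: a second down reaches B, and 2 semitones makes it B3.
D##5 down a major second is C##5.
Ab6 down a major second is Gb6.

A5 G#4 Eb5 A#5 Eb5 B3 C##5 Gb6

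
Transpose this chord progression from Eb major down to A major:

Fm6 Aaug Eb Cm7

Bm6 D#aug A F#m7

Eb major down to A major is a diminished fifth; each chord root moves by that interval while the quality stays the same.
Fm6: root F down a diminished fifth → B, giving Bm6.
Aaug: root A down a diminished fifth → D#, giving D#aug.
Eb: root Eb down a diminished fifth → A, giving A.
Cm7: root C down a diminished fifth → F#, giving F#m7.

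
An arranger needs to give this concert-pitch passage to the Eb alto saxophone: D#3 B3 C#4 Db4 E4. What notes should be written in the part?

Written C4 sounds as Eb3 on the Eb alto saxophone, so concert pitches are written a major sixth up.
D#3 → B#3
B3 → G#4
C#4 → A#4
Db4 → Bb4
E4 → C#5

B#3 G#4 A#4 Bb4 C#5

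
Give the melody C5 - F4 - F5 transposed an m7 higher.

Bb5 Eb5 Eb6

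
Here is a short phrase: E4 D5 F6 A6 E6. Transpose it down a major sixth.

G3 F4 Ab5 C6 G5

E4 gives G3
D5 gives F4
F6 gives Ab5
A6 gives C6
E6 gives G5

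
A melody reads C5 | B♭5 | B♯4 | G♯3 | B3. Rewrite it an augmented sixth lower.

Ebb4 Dbb5 D4 Bb2 Db3

C5 down an augmented sixth is Ebb4.
An augmented sixth down from Bb5 gives Dbb5.
An augmented sixth down from B#4 gives D4.
G#3 down an augmented sixth is Bb2.
B3: a sixth down reaches D, and 10 semitones makes it Db3.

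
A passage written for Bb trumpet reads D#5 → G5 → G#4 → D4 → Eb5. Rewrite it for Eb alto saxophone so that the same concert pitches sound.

A#5 D6 D#5 A4 Bb5

First find concert pitch: the Bb trumpet sounds a major second below written, so D#5 G5 G#4 D4 Eb5 sounds C#5 F5 F#4 C4 Db5.
Then write for Eb alto saxophone: it sounds a major sixth below written, so the part must be a major sixth above concert.
C#5 → A#5
F5 → D6
F#4 → D#5
C4 → A4
Db5 → Bb5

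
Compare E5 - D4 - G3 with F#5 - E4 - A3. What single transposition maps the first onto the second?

From E5 to F#5 is 2 letter names — a second of some quality.
E5 to F#5 is 2 semitones, which makes it a major second; the second version is higher, so the direction is up.
Checking another pair — G3 → A3 — gives the same interval.

up a major second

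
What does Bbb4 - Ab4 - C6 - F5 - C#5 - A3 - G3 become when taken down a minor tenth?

Bbb4 → Gb3
Ab4 → F3
C6 → A4
F5 → D4
C#5 → A#3
A3 → F#2
G3 → E2

Gb3 F3 A4 D4 A#3 F#2 E2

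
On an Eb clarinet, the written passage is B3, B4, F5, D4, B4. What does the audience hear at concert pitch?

D4 D5 Ab5 F4 D5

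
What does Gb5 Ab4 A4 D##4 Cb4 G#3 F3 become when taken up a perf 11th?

Cb7 Db6 D6 G##5 Fb5 C#5 Bb4

Gb5 gives Cb7
Ab4 gives Db6
A4 gives D6
D##4 gives G##5
Cb4 gives Fb5
G#3 gives C#5
F3 gives Bb4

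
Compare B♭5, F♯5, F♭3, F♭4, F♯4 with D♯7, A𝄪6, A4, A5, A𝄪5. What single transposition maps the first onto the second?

up an augmented tenth

Take the first pair: Bb5 → D#7. B to D spans 10 letter names, so the interval is some kind of tenth.
Bb5 to D#7 is 17 semitones, which makes it an augmented tenth; the second version is higher, so the direction is up.
Checking another pair — F#4 → A##5 — gives the same interval.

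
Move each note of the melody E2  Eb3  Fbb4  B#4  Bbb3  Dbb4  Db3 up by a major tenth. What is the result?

G#3 G4 Abb5 D##6 Db5 Fb5 F4

E2 up a major tenth is G#3.
A major tenth up from Eb3 gives G4.
A major tenth up from Fbb4 gives Abb5.
A major tenth up from B#4 gives D##6.
A major tenth up from Bbb3 gives Db5.
A major tenth up from Dbb4 gives Fb5.
Db3 up a major tenth is F4.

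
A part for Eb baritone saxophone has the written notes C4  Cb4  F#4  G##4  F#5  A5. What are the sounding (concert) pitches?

Eb2 Ebb2 A2 B#2 A3 C4

Written C4 on the Eb baritone saxophone sounds as Eb2, a major thirteenth lower; apply that shift to every note.
C4 → Eb2
Cb4 → Ebb2
F#4 → A2
G##4 → B#2
F#5 → A3
A5 → C4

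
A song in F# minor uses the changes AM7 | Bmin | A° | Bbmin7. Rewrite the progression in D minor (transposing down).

F# minor down to D minor is a major third; each chord root moves by that interval while the quality stays the same.
AM7: root A down a major third → F, giving FM7.
Bmin: root B down a major third → G, giving Gmin.
A°: root A down a major third → F, giving F°.
Bbmin7: root Bb down a major third → Gb, giving Gbmin7.

FM7 Gmin F° Gbmin7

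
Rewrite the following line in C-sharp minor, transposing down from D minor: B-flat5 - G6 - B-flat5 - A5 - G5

A5 F#6 A5 G#5 F#5

D minor to C-sharp minor down is a minor second, so every note moves down by that interval.
Bb5 gives A5
G6 gives F#6
Bb5 gives A5
A5 gives G#5
G5 gives F#5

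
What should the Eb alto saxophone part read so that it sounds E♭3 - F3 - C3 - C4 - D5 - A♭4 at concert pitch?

The Eb alto saxophone sounds a major sixth below written, so the written part must be a major sixth above concert — transpose each note up.
Eb3 → C4
F3 → D4
C3 → A3
C4 → A4
D5 → B5
Ab4 → F5

C4 D4 A3 A4 B5 F5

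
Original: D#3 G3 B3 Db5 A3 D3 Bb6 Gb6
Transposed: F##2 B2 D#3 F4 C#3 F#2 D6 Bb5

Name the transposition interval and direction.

down a minor sixth

Take the first pair: D#3 → F##2. D to F spans 6 letter names, so the interval is some kind of sixth.
F##2 to D#3 is 8 semitones, which makes it a minor sixth; the second version is lower, so the direction is down.
Checking another pair — Gb6 → Bb5 — gives the same interval.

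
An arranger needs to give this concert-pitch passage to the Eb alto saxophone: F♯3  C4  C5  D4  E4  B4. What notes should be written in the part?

D#4 A4 A5 B4 C#5 G#5

Written C4 sounds as Eb3 on the Eb alto saxophone, so concert pitches are written a major sixth up.
F#3 -> D#4
C4 -> A4
C5 -> A5
D4 -> B4
E4 -> C#5
B4 -> G#5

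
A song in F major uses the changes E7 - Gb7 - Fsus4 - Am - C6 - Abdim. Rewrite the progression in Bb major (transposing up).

A7 Cb7 Bbsus4 Dm F6 Dbdim

F major up to Bb major is a perfect fourth; each chord root moves by that interval while the quality stays the same.
E7: root E up a perfect fourth → A, giving A7.
Gb7: root Gb up a perfect fourth → Cb, giving Cb7.
Fsus4: root F up a perfect fourth → Bb, giving Bbsus4.
Am: root A up a perfect fourth → D, giving Dm.
C6: root C up a perfect fourth → F, giving F6.
Abdim: root Ab up a perfect fourth → Db, giving Dbdim.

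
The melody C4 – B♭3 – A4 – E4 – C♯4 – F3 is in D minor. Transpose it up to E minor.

D4 C4 B4 F#4 D#4 G3

From D up to E is a major second; apply that to each pitch.
C4 → D4
Bb3 → C4
A4 → B4
E4 → F#4
C#4 → D#4
F3 → G3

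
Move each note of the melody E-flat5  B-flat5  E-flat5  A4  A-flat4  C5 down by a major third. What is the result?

A major third down from Eb5 gives Cb5.
Bb5 down a major third is Gb5.
Eb5 down a major third is Cb5.
A4 down a major third is F4.
Ab4: a third down reaches F, and 4 semitones makes it Fb4.
C5 down a major third is Ab4.

Cb5 Gb5 Cb5 F4 Fb4 Ab4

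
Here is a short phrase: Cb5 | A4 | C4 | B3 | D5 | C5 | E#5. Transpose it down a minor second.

Bb4 G#4 B3 A#3 C#5 B4 D##5

Cb5 → Bb4
A4 → G#4
C4 → B3
B3 → A#3
D5 → C#5
C5 → B4
E#5 → D##5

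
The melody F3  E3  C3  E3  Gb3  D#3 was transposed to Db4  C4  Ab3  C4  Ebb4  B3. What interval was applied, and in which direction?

Take the first pair: F3 → Db4. F to D spans 6 letter names, so the interval is some kind of sixth.
F3 to Db4 is 8 semitones, which makes it a minor sixth; the second version is higher, so the direction is up.
Checking another pair — D#3 → B3 — gives the same interval.

up a minor sixth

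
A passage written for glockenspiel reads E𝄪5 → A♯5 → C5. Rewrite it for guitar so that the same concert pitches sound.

First find concert pitch: the glockenspiel sounds a perfect fifteenth above written, so E𝄪5 A♯5 C5 sounds E##7 A#7 C7.
Then write for guitar: it sounds a perfect octave below written, so the part must be a perfect octave above concert.
E##7 → E##8
A#7 → A#8
C7 → C8

E##8 A#8 C8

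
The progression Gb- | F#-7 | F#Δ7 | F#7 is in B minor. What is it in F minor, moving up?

Dbb- C-7 CΔ7 C7

B minor up to F minor is a diminished fifth; each chord root moves by that interval while the quality stays the same.
Gb-: root Gb up a diminished fifth → Dbb, giving Dbb-.
F#-7: root F# up a diminished fifth → C, giving C-7.
F#Δ7: root F# up a diminished fifth → C, giving CΔ7.
F#7: root F# up a diminished fifth → C, giving C7.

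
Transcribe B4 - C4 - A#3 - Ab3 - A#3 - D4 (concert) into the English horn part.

The English horn sounds a perfect fifth below written, so the written part must be a perfect fifth above concert — transpose each note up.
B4 -> F#5
C4 -> G4
A#3 -> E#4
Ab3 -> Eb4
A#3 -> E#4
D4 -> A4

F#5 G4 E#4 Eb4 E#4 A4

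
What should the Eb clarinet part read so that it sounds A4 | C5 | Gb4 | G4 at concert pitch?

F#4 A4 Eb4 E4

The Eb clarinet sounds a minor third above written, so the written part must be a minor third below concert — transpose each note down.
A4 → F#4
C5 → A4
Gb4 → Eb4
G4 → E4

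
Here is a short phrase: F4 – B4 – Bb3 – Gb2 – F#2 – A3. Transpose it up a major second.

G4 C#5 C4 Ab2 G#2 B3

F4 gives G4
B4 gives C#5
Bb3 gives C4
Gb2 gives Ab2
F#2 gives G#2
A3 gives B3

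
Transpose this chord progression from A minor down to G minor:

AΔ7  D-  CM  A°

GΔ7 C- BbM G°

A minor down to G minor is a major second; each chord root moves by that interval while the quality stays the same.
AΔ7: root A down a major second → G, giving GΔ7.
D-: root D down a major second → C, giving C-.
CM: root C down a major second → Bb, giving BbM.
A°: root A down a major second → G, giving G°.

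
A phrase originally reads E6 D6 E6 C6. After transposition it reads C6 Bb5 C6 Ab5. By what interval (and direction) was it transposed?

down a major third

Take the first pair: E6 → C6. E to C spans 3 letter names, so the interval is some kind of third.
C6 to E6 is 4 semitones, which makes it a major third; the second version is lower, so the direction is down.
Checking another pair — C6 → Ab5 — gives the same interval.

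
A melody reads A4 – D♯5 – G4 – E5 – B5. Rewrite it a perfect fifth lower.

D4 G#4 C4 A4 E5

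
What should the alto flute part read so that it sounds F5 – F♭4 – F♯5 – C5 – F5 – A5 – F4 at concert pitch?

Bb5 Bbb4 B5 F5 Bb5 D6 Bb4

The alto flute sounds a perfect fourth below written, so the written part must be a perfect fourth above concert — transpose each note up.
F5 → Bb5
Fb4 → Bbb4
F#5 → B5
C5 → F5
F5 → Bb5
A5 → D6
F4 → Bb4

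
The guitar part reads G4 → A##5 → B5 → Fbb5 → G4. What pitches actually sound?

Written C4 on the guitar sounds as C3, a perfect octave lower; apply that shift to every note.
G4 -> G3
A##5 -> A##4
B5 -> B4
Fbb5 -> Fbb4
G4 -> G3

G3 A##4 B4 Fbb4 G3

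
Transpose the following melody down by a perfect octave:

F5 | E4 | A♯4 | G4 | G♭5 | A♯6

F4 E3 A#3 G3 Gb4 A#5

A perfect octave down from F5 gives F4.
A perfect octave down from E4 gives E3.
A perfect octave down from A#4 gives A#3.
G4: an octave down reaches G, and 12 semitones makes it G3.
Gb5: an octave down reaches G, and 12 semitones makes it Gb4.
A perfect octave down from A#6 gives A#5.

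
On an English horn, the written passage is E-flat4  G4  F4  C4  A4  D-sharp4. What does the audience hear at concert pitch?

Ab3 C4 Bb3 F3 D4 G#3

The English horn sounds a perfect fifth below written, so transpose each written note down a perfect fifth.
Eb4 -> Ab3
G4 -> C4
F4 -> Bb3
C4 -> F3
A4 -> D4
D#4 -> G#3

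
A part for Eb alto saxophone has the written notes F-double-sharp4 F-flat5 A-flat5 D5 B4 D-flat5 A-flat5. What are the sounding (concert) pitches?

The Eb alto saxophone sounds a major sixth below written, so transpose each written note down a major sixth.
F##4 to A#3
Fb5 to Abb4
Ab5 to Cb5
D5 to F4
B4 to D4
Db5 to Fb4
Ab5 to Cb5

A#3 Abb4 Cb5 F4 D4 Fb4 Cb5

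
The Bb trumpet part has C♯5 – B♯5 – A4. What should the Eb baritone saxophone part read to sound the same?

G#6 F##7 E6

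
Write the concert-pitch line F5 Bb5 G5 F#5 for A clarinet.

Ab5 Db6 Bb5 A5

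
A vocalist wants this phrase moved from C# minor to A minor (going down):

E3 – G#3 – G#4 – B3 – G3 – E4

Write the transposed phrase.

C3 E3 E4 G3 Eb3 C4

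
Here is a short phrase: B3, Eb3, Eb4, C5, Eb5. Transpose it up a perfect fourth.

B3 → E4
Eb3 → Ab3
Eb4 → Ab4
C5 → F5
Eb5 → Ab5

E4 Ab3 Ab4 F5 Ab5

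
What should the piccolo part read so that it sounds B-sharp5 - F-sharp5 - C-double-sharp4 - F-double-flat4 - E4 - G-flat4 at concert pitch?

Written C4 sounds as C5 on the piccolo, so concert pitches are written a perfect octave down.
B#5 -> B#4
F#5 -> F#4
C##4 -> C##3
Fbb4 -> Fbb3
E4 -> E3
Gb4 -> Gb3

B#4 F#4 C##3 Fbb3 E3 Gb3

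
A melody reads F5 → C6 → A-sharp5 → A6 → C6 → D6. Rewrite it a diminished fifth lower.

B4 F#5 D##5 D#6 F#5 G#5

F5 becomes B4
C6 becomes F#5
A#5 becomes D##5
A6 becomes D#6
C6 becomes F#5
D6 becomes G#5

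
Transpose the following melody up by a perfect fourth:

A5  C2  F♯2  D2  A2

D6 F2 B2 G2 D3

A5 → D6
C2 → F2
F#2 → B2
D2 → G2
A2 → D3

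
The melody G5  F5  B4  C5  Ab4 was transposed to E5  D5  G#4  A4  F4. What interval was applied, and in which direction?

down a minor third

Take the first pair: G5 → E5. G to E spans 3 letter names, so the interval is some kind of third.
E5 to G5 is 3 semitones, which makes it a minor third; the second version is lower, so the direction is down.
Checking another pair — Ab4 → F4 — gives the same interval.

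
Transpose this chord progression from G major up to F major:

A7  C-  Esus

G7 Bb- Dsus

G major up to F major is a minor seventh; each chord root moves by that interval while the quality stays the same.
A7: root A up a minor seventh → G, giving G7.
C-: root C up a minor seventh → Bb, giving Bb-.
Esus: root E up a minor seventh → D, giving Dsus.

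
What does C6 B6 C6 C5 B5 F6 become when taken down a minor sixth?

C6 becomes E5
B6 becomes D#6
C6 becomes E5
C5 becomes E4
B5 becomes D#5
F6 becomes A5

E5 D#6 E5 E4 D#5 A5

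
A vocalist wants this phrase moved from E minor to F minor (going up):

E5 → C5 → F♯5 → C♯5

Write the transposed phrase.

F5 Db5 G5 D5

From E up to F is a minor second; apply that to each pitch.
E5 -> F5
C5 -> Db5
F#5 -> G5
C#5 -> D5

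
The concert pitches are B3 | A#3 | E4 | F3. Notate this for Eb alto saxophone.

G#4 F##4 C#5 D4

Written C4 sounds as Eb3 on the Eb alto saxophone, so concert pitches are written a major sixth up.
B3 gives G#4
A#3 gives F##4
E4 gives C#5
F3 gives D4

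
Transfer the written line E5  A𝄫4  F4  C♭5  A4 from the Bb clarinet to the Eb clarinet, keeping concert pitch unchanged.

B4 Ebb4 C4 Gb4 E4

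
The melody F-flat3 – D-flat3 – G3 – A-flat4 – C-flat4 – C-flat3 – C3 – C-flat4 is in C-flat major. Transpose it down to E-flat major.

Ab2 F2 B2 C4 Eb3 Eb2 E2 Eb3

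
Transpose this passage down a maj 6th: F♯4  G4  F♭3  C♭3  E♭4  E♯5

F#4 to A3
G4 to Bb3
Fb3 to Abb2
Cb3 to Ebb2
Eb4 to Gb3
E#5 to G#4

A3 Bb3 Abb2 Ebb2 Gb3 G#4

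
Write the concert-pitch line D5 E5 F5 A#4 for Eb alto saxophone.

B5 C#6 D6 F##5

Written C4 sounds as Eb3 on the Eb alto saxophone, so concert pitches are written a major sixth up.
D5 to B5
E5 to C#6
F5 to D6
A#4 to F##5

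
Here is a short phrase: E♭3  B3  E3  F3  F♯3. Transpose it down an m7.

F2 C#3 F#2 G2 G#2

Eb3: a seventh down reaches F, and 10 semitones makes it F2.
A minor seventh down from B3 gives C#3.
E3: a seventh down reaches F, and 10 semitones makes it F#2.
F3: a seventh down reaches G, and 10 semitones makes it G2.
A minor seventh down from F#3 gives G#2.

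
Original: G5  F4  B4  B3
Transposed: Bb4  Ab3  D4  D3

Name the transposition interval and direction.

down a major sixth

From G5 to Bb4 is 6 letter names — a sixth of some quality.
Bb4 to G5 is 9 semitones, which makes it a major sixth; the second version is lower, so the direction is down.
Checking another pair — B3 → D3 — gives the same interval.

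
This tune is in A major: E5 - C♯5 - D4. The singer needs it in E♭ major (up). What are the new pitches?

Bb5 G5 Ab4

From A up to E♭ is a diminished fifth; apply that to each pitch.
E5 to Bb5
C#5 to G5
D4 to Ab4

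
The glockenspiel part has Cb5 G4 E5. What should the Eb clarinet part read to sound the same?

First find concert pitch: the glockenspiel sounds a perfect fifteenth above written, so Cb5 G4 E5 sounds Cb7 G6 E7.
Then write for Eb clarinet: it sounds a minor third above written, so the part must be a minor third below concert.
Cb7 → Ab6
G6 → E6
E7 → C#7

Ab6 E6 C#7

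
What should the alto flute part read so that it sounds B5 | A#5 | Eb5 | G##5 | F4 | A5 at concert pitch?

The alto flute sounds a perfect fourth below written, so the written part must be a perfect fourth above concert — transpose each note up.
B5 becomes E6
A#5 becomes D#6
Eb5 becomes Ab5
G##5 becomes C##6
F4 becomes Bb4
A5 becomes D6

E6 D#6 Ab5 C##6 Bb4 D6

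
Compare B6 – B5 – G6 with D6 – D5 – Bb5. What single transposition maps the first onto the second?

down a major sixth

Take the first pair: B6 → D6. B to D spans 6 letter names, so the interval is some kind of sixth.
D6 to B6 is 9 semitones, which makes it a major sixth; the second version is lower, so the direction is down.
Checking another pair — G6 → Bb5 — gives the same interval.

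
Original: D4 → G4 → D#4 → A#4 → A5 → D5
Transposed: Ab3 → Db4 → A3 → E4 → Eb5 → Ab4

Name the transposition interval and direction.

down an augmented fourth

Take the first pair: D4 → Ab3. D to A spans 4 letter names, so the interval is some kind of fourth.
Ab3 to D4 is 6 semitones, which makes it an augmented fourth; the second version is lower, so the direction is down.
Checking another pair — D5 → Ab4 — gives the same interval.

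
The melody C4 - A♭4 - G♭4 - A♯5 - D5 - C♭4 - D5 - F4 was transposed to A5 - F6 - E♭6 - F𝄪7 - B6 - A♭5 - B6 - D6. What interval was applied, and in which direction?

Take the first pair: C4 → A5. C to A spans 13 letter names, so the interval is some kind of thirteenth.
C4 to A5 is 21 semitones, which makes it a major thirteenth; the second version is higher, so the direction is up.
Checking another pair — F4 → D6 — gives the same interval.

up a major thirteenth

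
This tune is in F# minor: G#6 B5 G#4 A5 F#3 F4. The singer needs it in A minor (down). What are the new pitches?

From F# down to A is a major sixth; apply that to each pitch.
G#6 gives B5
B5 gives D5
G#4 gives B3
A5 gives C5
F#3 gives A2
F4 gives Ab3

B5 D5 B3 C5 A2 Ab3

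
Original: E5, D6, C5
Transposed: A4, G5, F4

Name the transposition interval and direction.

Take the first pair: E5 → A4. E to A spans 5 letter names, so the interval is some kind of fifth.
A4 to E5 is 7 semitones, which makes it a perfect fifth; the second version is lower, so the direction is down.
Checking another pair — C5 → F4 — gives the same interval.

down a perfect fifth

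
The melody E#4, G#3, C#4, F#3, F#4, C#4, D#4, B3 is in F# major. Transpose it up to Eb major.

D5 F4 Bb4 Eb4 Eb5 Bb4 C5 Ab4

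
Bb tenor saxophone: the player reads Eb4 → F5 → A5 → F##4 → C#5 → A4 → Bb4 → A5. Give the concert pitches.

Db3 Eb4 G4 E#3 B3 G3 Ab3 G4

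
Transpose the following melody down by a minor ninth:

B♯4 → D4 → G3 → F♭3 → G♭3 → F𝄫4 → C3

A##3 C#3 F#2 Eb2 F2 Ebb3 B1

A minor ninth down from B#4 gives A##3.
D4: a ninth down reaches C, and 13 semitones makes it C#3.
A minor ninth down from G3 gives F#2.
Fb3: a ninth down reaches E, and 13 semitones makes it Eb2.
A minor ninth down from Gb3 gives F2.
A minor ninth down from Fbb4 gives Ebb3.
C3 down a minor ninth is B1.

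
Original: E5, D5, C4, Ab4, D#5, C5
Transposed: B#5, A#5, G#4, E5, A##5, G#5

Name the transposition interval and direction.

up an augmented fifth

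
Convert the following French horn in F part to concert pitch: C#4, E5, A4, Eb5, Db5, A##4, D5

Written C4 on the French horn in F sounds as F3, a perfect fifth lower; apply that shift to every note.
C#4 to F#3
E5 to A4
A4 to D4
Eb5 to Ab4
Db5 to Gb4
A##4 to D##4
D5 to G4

F#3 A4 D4 Ab4 Gb4 D##4 G4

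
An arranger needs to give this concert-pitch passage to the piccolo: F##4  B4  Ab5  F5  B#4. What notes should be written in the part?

F##3 B3 Ab4 F4 B#3

Written C4 sounds as C5 on the piccolo, so concert pitches are written a perfect octave down.
F##4 becomes F##3
B4 becomes B3
Ab5 becomes Ab4
F5 becomes F4
B#4 becomes B#3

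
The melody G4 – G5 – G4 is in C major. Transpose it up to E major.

B4 B5 B4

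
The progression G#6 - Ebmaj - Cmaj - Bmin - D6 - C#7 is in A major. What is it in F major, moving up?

A major up to F major is a minor sixth; each chord root moves by that interval while the quality stays the same.
G#6: root G# up a minor sixth → E, giving E6.
Ebmaj: root Eb up a minor sixth → Cb, giving Cbmaj.
Cmaj: root C up a minor sixth → Ab, giving Abmaj.
Bmin: root B up a minor sixth → G, giving Gmin.
D6: root D up a minor sixth → Bb, giving Bb6.
C#7: root C# up a minor sixth → A, giving A7.

E6 Cbmaj Abmaj Gmin Bb6 A7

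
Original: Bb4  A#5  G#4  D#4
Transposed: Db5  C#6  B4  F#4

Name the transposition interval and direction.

up a minor third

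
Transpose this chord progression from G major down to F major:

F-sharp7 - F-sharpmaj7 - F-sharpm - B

G major down to F major is a major second; each chord root moves by that interval while the quality stays the same.
F-sharp7: root F-sharp down a major second → E, giving E7.
F-sharpmaj7: root F-sharp down a major second → E, giving Emaj7.
F-sharpm: root F-sharp down a major second → E, giving Em.
B: root B down a major second → A, giving A.

E7 Emaj7 Em A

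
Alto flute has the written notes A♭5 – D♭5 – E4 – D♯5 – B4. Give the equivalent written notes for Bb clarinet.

F5 Bb4 C#4 B#4 G#4

First find concert pitch: the alto flute sounds a perfect fourth below written, so A♭5 D♭5 E4 D♯5 B4 sounds Eb5 Ab4 B3 A#4 F#4.
Then write for Bb clarinet: it sounds a major second below written, so the part must be a major second above concert.
Eb5 → F5
Ab4 → Bb4
B3 → C#4
A#4 → B#4
F#4 → G#4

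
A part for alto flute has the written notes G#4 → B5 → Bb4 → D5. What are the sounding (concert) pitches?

Written C4 on the alto flute sounds as G3, a perfect fourth lower; apply that shift to every note.
G#4 becomes D#4
B5 becomes F#5
Bb4 becomes F4
D5 becomes A4

D#4 F#5 F4 A4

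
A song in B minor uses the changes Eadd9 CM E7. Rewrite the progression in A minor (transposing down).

Dadd9 BbM D7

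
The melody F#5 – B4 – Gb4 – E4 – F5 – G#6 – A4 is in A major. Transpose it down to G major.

E5 A4 Fb4 D4 Eb5 F#6 G4

A major to G major down is a major second, so every note moves down by that interval.
F#5 -> E5
B4 -> A4
Gb4 -> Fb4
E4 -> D4
F5 -> Eb5
G#6 -> F#6
A4 -> G4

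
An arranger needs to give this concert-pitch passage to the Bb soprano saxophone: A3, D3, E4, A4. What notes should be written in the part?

Written C4 sounds as Bb3 on the Bb soprano saxophone, so concert pitches are written a major second up.
A3 becomes B3
D3 becomes E3
E4 becomes F#4
A4 becomes B4

B3 E3 F#4 B4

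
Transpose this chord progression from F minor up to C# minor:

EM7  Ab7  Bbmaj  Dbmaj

F minor up to C# minor is an augmented fifth; each chord root moves by that interval while the quality stays the same.
EM7: root E up an augmented fifth → B#, giving B#M7.
Ab7: root Ab up an augmented fifth → E, giving E7.
Bbmaj: root Bb up an augmented fifth → F#, giving F#maj.
Dbmaj: root Db up an augmented fifth → A, giving Amaj.

B#M7 E7 F#maj Amaj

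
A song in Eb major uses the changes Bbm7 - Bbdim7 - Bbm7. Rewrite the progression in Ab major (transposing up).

Ebm7 Ebdim7 Ebm7

Eb major up to Ab major is a perfect fourth; each chord root moves by that interval while the quality stays the same.
Bbm7: root Bb up a perfect fourth → Eb, giving Ebm7.
Bbdim7: root Bb up a perfect fourth → Eb, giving Ebdim7.
Bbm7: root Bb up a perfect fourth → Eb, giving Ebm7.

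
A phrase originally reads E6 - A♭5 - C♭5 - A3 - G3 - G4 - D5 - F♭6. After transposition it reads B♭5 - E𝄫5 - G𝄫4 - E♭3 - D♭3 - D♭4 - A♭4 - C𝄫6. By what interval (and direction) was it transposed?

Take the first pair: E6 → Bb5. E to B spans 4 letter names, so the interval is some kind of fourth.
Bb5 to E6 is 6 semitones, which makes it an augmented fourth; the second version is lower, so the direction is down.
Checking another pair — Fb6 → Cbb6 — gives the same interval.

down an augmented fourth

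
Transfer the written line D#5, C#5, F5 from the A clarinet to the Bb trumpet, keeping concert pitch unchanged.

C##5 B#4 E5

First find concert pitch: the A clarinet sounds a minor third below written, so D#5 C#5 F5 sounds B#4 A#4 D5.
Then write for Bb trumpet: it sounds a major second below written, so the part must be a major second above concert.
B#4 → C##5
A#4 → B#4
D5 → E5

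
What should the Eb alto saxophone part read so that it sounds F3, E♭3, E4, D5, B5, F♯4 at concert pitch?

D4 C4 C#5 B5 G#6 D#5

Written C4 sounds as Eb3 on the Eb alto saxophone, so concert pitches are written a major sixth up.
F3 → D4
Eb3 → C4
E4 → C#5
D5 → B5
B5 → G#6
F#4 → D#5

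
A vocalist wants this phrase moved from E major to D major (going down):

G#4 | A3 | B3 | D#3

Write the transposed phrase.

From E down to D is a major second; apply that to each pitch.
G#4 to F#4
A3 to G3
B3 to A3
D#3 to C#3

F#4 G3 A3 C#3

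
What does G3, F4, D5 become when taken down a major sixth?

Bb2 Ab3 F4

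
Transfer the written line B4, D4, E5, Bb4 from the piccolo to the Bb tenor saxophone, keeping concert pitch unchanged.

C#7 E6 F#7 C7

First find concert pitch: the piccolo sounds a perfect octave above written, so B4 D4 E5 Bb4 sounds B5 D5 E6 Bb5.
Then write for Bb tenor saxophone: it sounds a major ninth below written, so the part must be a major ninth above concert.
B5 → C#7
D5 → E6
E6 → F#7
Bb5 → C7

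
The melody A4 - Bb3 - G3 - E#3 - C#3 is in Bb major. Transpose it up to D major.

C#5 D4 B3 G##3 E#3

From Bb up to D is a major third; apply that to each pitch.
A4 → C#5
Bb3 → D4
G3 → B3
E#3 → G##3
C#3 → E#3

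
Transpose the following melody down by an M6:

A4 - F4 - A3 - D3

C4 Ab3 C3 F2

A4 to C4
F4 to Ab3
A3 to C3
D3 to F2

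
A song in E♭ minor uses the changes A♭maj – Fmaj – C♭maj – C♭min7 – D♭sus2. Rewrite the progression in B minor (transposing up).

Emaj C#maj Gmaj Gmin7 Asus2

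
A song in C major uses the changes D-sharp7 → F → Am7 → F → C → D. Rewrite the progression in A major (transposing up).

C major up to A major is a major sixth; each chord root moves by that interval while the quality stays the same.
D-sharp7: root D-sharp up a major sixth → B#, giving B#7.
F: root F up a major sixth → D, giving D.
Am7: root A up a major sixth → F#, giving F#m7.
F: root F up a major sixth → D, giving D.
C: root C up a major sixth → A, giving A.
D: root D up a major sixth → B, giving B.

B#7 D F#m7 D A B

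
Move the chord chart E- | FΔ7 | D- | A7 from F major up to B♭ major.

A- BbΔ7 G- D7

F major up to B♭ major is a perfect fourth; each chord root moves by that interval while the quality stays the same.
E-: root E up a perfect fourth → A, giving A-.
FΔ7: root F up a perfect fourth → Bb, giving BbΔ7.
D-: root D up a perfect fourth → G, giving G-.
A7: root A up a perfect fourth → D, giving D7.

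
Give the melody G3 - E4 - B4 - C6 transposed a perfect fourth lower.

G3 gives D3
E4 gives B3
B4 gives F#4
C6 gives G5

D3 B3 F#4 G5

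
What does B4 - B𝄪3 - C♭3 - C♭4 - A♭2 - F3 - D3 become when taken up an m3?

D5 D##4 Ebb3 Ebb4 Cb3 Ab3 F3

B4: a third up reaches D, and 3 semitones makes it D5.
B##3 up a minor third is D##4.
Cb3: a third up reaches E, and 3 semitones makes it Ebb3.
Cb4: a third up reaches E, and 3 semitones makes it Ebb4.
A minor third up from Ab2 gives Cb3.
F3: a third up reaches A, and 3 semitones makes it Ab3.
D3 up a minor third is F3.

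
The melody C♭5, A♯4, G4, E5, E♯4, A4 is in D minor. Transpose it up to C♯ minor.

From D up to C♯ is a major seventh; apply that to each pitch.
Cb5 -> Bb5
A#4 -> G##5
G4 -> F#5
E5 -> D#6
E#4 -> D##5
A4 -> G#5

Bb5 G##5 F#5 D#6 D##5 G#5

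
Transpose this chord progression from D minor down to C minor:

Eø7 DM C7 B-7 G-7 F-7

D minor down to C minor is a major second; each chord root moves by that interval while the quality stays the same.
Eø7: root E down a major second → D, giving Dø7.
DM: root D down a major second → C, giving CM.
C7: root C down a major second → Bb, giving Bb7.
B-7: root B down a major second → A, giving A-7.
G-7: root G down a major second → F, giving F-7.
F-7: root F down a major second → Eb, giving Eb-7.

Dø7 CM Bb7 A-7 F-7 Eb-7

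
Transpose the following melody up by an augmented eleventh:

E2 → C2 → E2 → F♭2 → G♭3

E2 up an augmented eleventh is A#3.
C2 up an augmented eleventh is F#3.
E2 up an augmented eleventh is A#3.
Fb2: an eleventh up reaches B, and 18 semitones makes it Bb3.
Gb3: an eleventh up reaches C, and 18 semitones makes it C5.

A#3 F#3 A#3 Bb3 C5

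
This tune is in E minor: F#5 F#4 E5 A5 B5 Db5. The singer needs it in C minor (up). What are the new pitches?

D6 D5 C6 F6 G6 Bbb5

From E up to C is a minor sixth; apply that to each pitch.
F#5 -> D6
F#4 -> D5
E5 -> C6
A5 -> F6
B5 -> G6
Db5 -> Bbb5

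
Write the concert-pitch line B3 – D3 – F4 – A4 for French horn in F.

Written C4 sounds as F3 on the French horn in F, so concert pitches are written a perfect fifth up.
B3 becomes F#4
D3 becomes A3
F4 becomes C5
A4 becomes E5

F#4 A3 C5 E5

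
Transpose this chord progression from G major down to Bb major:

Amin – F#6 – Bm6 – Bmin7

Cmin A6 Dm6 Dmin7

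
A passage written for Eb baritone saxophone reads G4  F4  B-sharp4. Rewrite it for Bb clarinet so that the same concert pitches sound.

First find concert pitch: the Eb baritone saxophone sounds a major thirteenth below written, so G4 F4 B-sharp4 sounds Bb2 Ab2 D#3.
Then write for Bb clarinet: it sounds a major second below written, so the part must be a major second above concert.
Bb2 → C3
Ab2 → Bb2
D#3 → E#3

C3 Bb2 E#3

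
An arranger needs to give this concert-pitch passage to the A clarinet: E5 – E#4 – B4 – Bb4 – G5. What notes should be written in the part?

G5 G#4 D5 Db5 Bb5

The A clarinet sounds a minor third below written, so the written part must be a minor third above concert — transpose each note up.
E5 -> G5
E#4 -> G#4
B4 -> D5
Bb4 -> Db5
G5 -> Bb5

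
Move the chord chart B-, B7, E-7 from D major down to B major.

G#- G#7 C#-7

D major down to B major is a minor third; each chord root moves by that interval while the quality stays the same.
B-: root B down a minor third → G#, giving G#-.
B7: root B down a minor third → G#, giving G#7.
E-7: root E down a minor third → C#, giving C#-7.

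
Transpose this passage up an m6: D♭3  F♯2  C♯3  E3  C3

Bbb3 D3 A3 C4 Ab3

Db3: a sixth up reaches B, and 8 semitones makes it Bbb3.
A minor sixth up from F#2 gives D3.
C#3 up a minor sixth is A3.
E3 up a minor sixth is C4.
C3 up a minor sixth is Ab3.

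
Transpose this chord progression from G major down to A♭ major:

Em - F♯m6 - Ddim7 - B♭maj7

Fm Gm6 Ebdim7 Cbmaj7

G major down to A♭ major is a major seventh; each chord root moves by that interval while the quality stays the same.
Em: root E down a major seventh → F, giving Fm.
F♯m6: root F♯ down a major seventh → G, giving Gm6.
Ddim7: root D down a major seventh → Eb, giving Ebdim7.
B♭maj7: root B♭ down a major seventh → Cb, giving Cbmaj7.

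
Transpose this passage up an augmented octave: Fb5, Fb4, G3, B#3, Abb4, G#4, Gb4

Fb5: an octave up reaches F, and 13 semitones makes it F6.
Fb4 up an augmented octave is F5.
An augmented octave up from G3 gives G#4.
B#3 up an augmented octave is B##4.
Abb4: an octave up reaches A, and 13 semitones makes it Ab5.
An augmented octave up from G#4 gives G##5.
Gb4: an octave up reaches G, and 13 semitones makes it G5.

F6 F5 G#4 B##4 Ab5 G##5 G5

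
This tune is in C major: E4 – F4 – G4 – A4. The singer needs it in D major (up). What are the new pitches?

From C up to D is a major second; apply that to each pitch.
E4 gives F#4
F4 gives G4
G4 gives A4
A4 gives B4

F#4 G4 A4 B4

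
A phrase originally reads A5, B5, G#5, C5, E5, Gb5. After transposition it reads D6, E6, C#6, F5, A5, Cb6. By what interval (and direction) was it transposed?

up a perfect fourth

From A5 to D6 is 4 letter names — a fourth of some quality.
A5 to D6 is 5 semitones, which makes it a perfect fourth; the second version is higher, so the direction is up.
Checking another pair — Gb5 → Cb6 — gives the same interval.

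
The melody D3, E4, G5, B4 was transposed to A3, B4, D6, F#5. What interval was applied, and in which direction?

up a perfect fifth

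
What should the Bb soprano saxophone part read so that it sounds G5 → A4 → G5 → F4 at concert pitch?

The Bb soprano saxophone sounds a major second below written, so the written part must be a major second above concert — transpose each note up.
G5 -> A5
A4 -> B4
G5 -> A5
F4 -> G4

A5 B4 A5 G4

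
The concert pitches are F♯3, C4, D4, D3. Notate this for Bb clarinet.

Written C4 sounds as Bb3 on the Bb clarinet, so concert pitches are written a major second up.
F#3 to G#3
C4 to D4
D4 to E4
D3 to E3

G#3 D4 E4 E3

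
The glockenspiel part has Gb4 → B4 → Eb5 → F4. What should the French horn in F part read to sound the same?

First find concert pitch: the glockenspiel sounds a perfect fifteenth above written, so Gb4 B4 Eb5 F4 sounds Gb6 B6 Eb7 F6.
Then write for French horn in F: it sounds a perfect fifth below written, so the part must be a perfect fifth above concert.
Gb6 → Db7
B6 → F#7
Eb7 → Bb7
F6 → C7

Db7 F#7 Bb7 C7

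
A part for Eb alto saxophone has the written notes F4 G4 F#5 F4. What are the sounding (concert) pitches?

Ab3 Bb3 A4 Ab3

Written C4 on the Eb alto saxophone sounds as Eb3, a major sixth lower; apply that shift to every note.
F4 to Ab3
G4 to Bb3
F#5 to A4
F4 to Ab3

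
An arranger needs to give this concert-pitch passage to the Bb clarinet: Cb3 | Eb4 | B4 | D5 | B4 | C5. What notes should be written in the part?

Written C4 sounds as Bb3 on the Bb clarinet, so concert pitches are written a major second up.
Cb3 → Db3
Eb4 → F4
B4 → C#5
D5 → E5
B4 → C#5
C5 → D5

Db3 F4 C#5 E5 C#5 D5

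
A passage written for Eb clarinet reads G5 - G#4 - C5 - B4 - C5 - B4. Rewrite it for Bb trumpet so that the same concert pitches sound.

C6 C#5 F5 E5 F5 E5

First find concert pitch: the Eb clarinet sounds a minor third above written, so G5 G#4 C5 B4 C5 B4 sounds Bb5 B4 Eb5 D5 Eb5 D5.
Then write for Bb trumpet: it sounds a major second below written, so the part must be a major second above concert.
Bb5 → C6
B4 → C#5
Eb5 → F5
D5 → E5
Eb5 → F5
D5 → E5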